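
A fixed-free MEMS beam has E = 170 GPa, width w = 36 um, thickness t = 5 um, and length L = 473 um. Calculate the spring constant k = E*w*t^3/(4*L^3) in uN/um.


Step 1: Convert E to consistent units (1 GPa = 1000 uN/um^2).
E = 170 GPa = 170000 uN/um^2
Step 2: Compute t^3 = 5^3 = 125
Step 3: Compute L^3 = 473^3 = 105823817
Step 4: k = 170000 * 36 * 125 / (4 * 105823817)
k = 1.8072 uN/um


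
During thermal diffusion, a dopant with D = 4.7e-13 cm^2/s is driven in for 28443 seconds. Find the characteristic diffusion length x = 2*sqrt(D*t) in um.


Step 1: Compute D*t = 4.7e-13 * 28443 = 1.336821e-08 cm^2
Step 2: sqrt(D*t) = 1.15621e-04 cm
Step 3: x = 2 * 1.15621e-04 cm = 2.31242e-04 cm
Step 4: Convert to um (1 cm = 1e4 um): x = 2.312 um


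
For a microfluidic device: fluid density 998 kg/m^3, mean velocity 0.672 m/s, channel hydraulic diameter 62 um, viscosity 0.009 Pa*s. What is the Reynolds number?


Step 1: Convert Dh to meters: Dh = 62e-6 m
Step 2: Re = rho * v * Dh / mu
Re = 998 * 0.672 * 62e-6 / 0.009
Re = 4.62


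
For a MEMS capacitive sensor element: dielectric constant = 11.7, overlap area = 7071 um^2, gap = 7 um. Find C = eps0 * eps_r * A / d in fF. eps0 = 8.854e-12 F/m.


Step 1: Convert area to m^2: A = 7071e-12 m^2
Step 2: Convert gap to m: d = 7e-6 m
Step 3: C = eps0 * eps_r * A / d
C = 8.854e-12 * 11.7 * 7071e-12 / 7e-6
Step 4: Convert to fF (multiply by 1e15).
C = 104.64 fF


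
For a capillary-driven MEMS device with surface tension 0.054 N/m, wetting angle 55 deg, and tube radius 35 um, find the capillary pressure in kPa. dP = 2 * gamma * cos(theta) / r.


Step 1: cos(55 deg) = 0.5736
Step 2: Convert r to m: r = 35e-6 m
Step 3: dP = 2 * 0.054 * 0.5736 / 35e-6 = 1770.0 Pa
Step 4: Convert Pa to kPa (divide by 1000).
dP = 1.77 kPa


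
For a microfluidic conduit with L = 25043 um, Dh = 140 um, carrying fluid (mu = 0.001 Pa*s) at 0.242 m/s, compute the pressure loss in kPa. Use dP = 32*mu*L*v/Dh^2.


Step 1: Convert to SI: L = 25043e-6 m, Dh = 140e-6 m
Step 2: dP = 32 * 0.001 * 25043e-6 * 0.242 / (140e-6)^2
Step 3: dP = 9894.54 Pa
Step 4: Convert to kPa: dP = 9.89 kPa


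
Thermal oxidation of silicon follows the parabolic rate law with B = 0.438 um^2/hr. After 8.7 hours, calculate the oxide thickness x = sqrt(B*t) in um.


Step 1: Compute B*t = 0.438 * 8.7 = 3.8106
Step 2: x = sqrt(3.8106)
x = 1.952 um


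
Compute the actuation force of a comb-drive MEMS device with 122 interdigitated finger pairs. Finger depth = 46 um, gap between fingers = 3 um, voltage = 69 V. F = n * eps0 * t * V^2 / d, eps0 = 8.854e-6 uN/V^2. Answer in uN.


Step 1: Parameters: n=122, eps0=8.854e-6 uN/V^2, t=46 um, V=69 V, d=3 um
Step 2: V^2 = 4761
Step 3: F = 122 * 8.854e-6 * 46 * 4761 / 3
F = 78.856 uN


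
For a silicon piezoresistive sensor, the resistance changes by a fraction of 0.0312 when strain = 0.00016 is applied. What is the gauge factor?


Step 1: Identify values.
dR/R = 0.0312, strain = 0.00016
Step 2: GF = (dR/R) / strain = 0.0312 / 0.00016
GF = 195.0


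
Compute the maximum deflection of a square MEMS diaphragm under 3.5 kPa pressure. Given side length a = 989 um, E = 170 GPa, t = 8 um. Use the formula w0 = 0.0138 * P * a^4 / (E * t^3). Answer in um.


Step 1: Convert pressure to compatible units (E is in GPa, so P in GPa).
P = 3.5 kPa = 3.5e-6 GPa
Step 2: Compute numerator: 0.0138 * P * a^4.
a^4 = 989^4 = 956720690641
numerator = 0.0138 * 3.5e-6 * 956720690641 = 4.62096e+04
Step 3: Compute denominator: E * t^3 = 170 * 8^3 = 87040
Step 4: w0 = numerator / denominator = 4.62096e+04 / 87040 = 0.5309 um


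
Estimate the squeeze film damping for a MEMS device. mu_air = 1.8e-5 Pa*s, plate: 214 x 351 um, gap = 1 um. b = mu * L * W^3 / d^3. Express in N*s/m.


Step 1: Convert to SI.
L = 214e-6 m, W = 351e-6 m, d = 1e-6 m
Step 2: W^3 = (351e-6)^3 = 4.32e-11 m^3
Step 3: d^3 = (1e-6)^3 = 1.00e-18 m^3
Step 4: b = 1.8e-5 * 214e-6 * 4.32e-11 / 1.00e-18
b = 1.67e-01 N*s/m


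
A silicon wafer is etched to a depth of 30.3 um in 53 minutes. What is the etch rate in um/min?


Step 1: Etch rate = depth / time
Step 2: rate = 30.3 / 53
rate = 0.572 um/min


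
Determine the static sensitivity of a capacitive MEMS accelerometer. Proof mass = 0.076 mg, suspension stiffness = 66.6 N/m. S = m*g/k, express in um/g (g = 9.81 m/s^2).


Step 1: Convert mass: m = 0.076 mg = 7.60e-08 kg
Step 2: S = m * g / k = 7.60e-08 * 9.81 / 66.6
Step 3: S = 1.12e-08 m/g
Step 4: Convert to um/g: S = 0.011 um/g


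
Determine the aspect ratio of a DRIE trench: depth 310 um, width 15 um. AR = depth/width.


Step 1: AR = depth / width
Step 2: AR = 310 / 15
AR = 20.7


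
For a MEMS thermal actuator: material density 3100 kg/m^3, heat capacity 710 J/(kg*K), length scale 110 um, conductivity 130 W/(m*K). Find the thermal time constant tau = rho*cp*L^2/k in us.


Step 1: Convert L to m: L = 110e-6 m
Step 2: L^2 = (110e-6)^2 = 1.21e-08 m^2
Step 3: tau = 3100 * 710 * 1.21e-08 / 130 = 2.0486231e-04 s
Step 4: Convert to microseconds (multiply by 1e6).
tau = 204.862 us


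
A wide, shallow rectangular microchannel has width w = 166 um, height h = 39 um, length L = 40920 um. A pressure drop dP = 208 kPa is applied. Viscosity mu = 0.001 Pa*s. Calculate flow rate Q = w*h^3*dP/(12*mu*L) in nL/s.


Step 1: Convert all dimensions to SI (meters).
w = 166e-6 m, h = 39e-6 m, L = 40920e-6 m, dP = 208e3 Pa
Step 2: Q = w * h^3 * dP / (12 * mu * L)
Q = 166e-6 * (39e-6)^3 * 208e3 / (12 * 0.001 * 40920e-6) = 4.17107859e-09 m^3/s
Step 3: Convert Q from m^3/s to nL/s (1 m^3 = 1e12 nL, so multiply by 1e12).
Q = 4171.079 nL/s


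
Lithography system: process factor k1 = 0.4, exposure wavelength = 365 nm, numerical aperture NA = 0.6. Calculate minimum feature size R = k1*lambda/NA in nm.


Step 1: Identify values: k1 = 0.4, lambda = 365 nm, NA = 0.6
Step 2: R = k1 * lambda / NA
R = 0.4 * 365 / 0.6
R = 243.3 nm


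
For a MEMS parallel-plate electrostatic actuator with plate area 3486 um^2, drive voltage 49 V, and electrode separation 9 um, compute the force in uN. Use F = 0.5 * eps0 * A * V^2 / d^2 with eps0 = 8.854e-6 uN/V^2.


Step 1: Identify parameters.
eps0 = 8.854e-6 uN/V^2, A = 3486 um^2, V = 49 V, d = 9 um
Step 2: Compute V^2 = 49^2 = 2401
Step 3: Compute d^2 = 9^2 = 81
Step 4: F = 0.5 * 8.854e-6 * 3486 * 2401 / 81
F = 0.457 uN


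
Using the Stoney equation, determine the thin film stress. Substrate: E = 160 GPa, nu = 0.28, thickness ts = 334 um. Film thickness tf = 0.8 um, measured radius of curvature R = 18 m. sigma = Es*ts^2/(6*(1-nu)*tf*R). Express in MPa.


Step 1: Compute numerator: Es * ts^2 = 160 * 334^2 = 17848960 (GPa*um^2)
Step 2: Compute denominator (R in um): 6*(1-nu)*tf*R = 6*0.72*0.8*18e6 = 62208000.0 (um^2)
Step 3: sigma (GPa) = 17848960 / 62208000.0 = 2.86924e-01 GPa
Step 4: Convert to MPa (x1000): sigma = 286.9 MPa


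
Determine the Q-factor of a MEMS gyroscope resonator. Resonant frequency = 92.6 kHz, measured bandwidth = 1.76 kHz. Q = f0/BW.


Step 1: Q = f0 / bandwidth
Step 2: Q = 92.6 / 1.76
Q = 52.6


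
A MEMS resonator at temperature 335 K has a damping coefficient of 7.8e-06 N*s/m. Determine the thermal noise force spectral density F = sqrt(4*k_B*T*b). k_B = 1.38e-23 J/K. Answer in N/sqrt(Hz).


Step 1: Compute 4 * k_B * T * b
= 4 * 1.38e-23 * 335 * 7.8e-06
= 1.4424e-25 N^2/Hz
Step 2: F_noise = sqrt(1.4424e-25)
F_noise = 3.80e-13 N/sqrt(Hz)


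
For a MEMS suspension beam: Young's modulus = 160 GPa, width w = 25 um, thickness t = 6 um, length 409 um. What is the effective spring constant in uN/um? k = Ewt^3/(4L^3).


Step 1: Convert E to consistent units (1 GPa = 1000 uN/um^2).
E = 160 GPa = 160000 uN/um^2
Step 2: Compute t^3 = 6^3 = 216
Step 3: Compute L^3 = 409^3 = 68417929
Step 4: k = 160000 * 25 * 216 / (4 * 68417929)
k = 3.1571 uN/um


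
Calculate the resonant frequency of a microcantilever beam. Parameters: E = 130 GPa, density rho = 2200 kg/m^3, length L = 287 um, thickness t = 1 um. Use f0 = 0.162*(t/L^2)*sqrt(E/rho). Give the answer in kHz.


Step 1: Convert units to SI.
t_SI = 1e-6 m, L_SI = 287e-6 m
Step 2: Calculate sqrt(E/rho).
sqrt(130e9 / 2200) = 7687.06 m/s
Step 3: Compute f0.
f0 = 0.162 * 1e-6 / (287e-6)^2 * 7687.06 = 15118.6 Hz = 15.12 kHz


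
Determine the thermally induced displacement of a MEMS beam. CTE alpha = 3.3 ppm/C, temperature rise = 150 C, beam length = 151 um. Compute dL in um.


Step 1: Convert CTE: alpha = 3.3 ppm/C = 3.3e-6 /C
Step 2: dL = 3.3e-6 * 150 * 151
dL = 0.0747 um


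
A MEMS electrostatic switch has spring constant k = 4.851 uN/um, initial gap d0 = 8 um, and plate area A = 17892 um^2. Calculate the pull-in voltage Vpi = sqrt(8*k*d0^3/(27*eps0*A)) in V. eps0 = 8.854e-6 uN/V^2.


Step 1: Compute numerator: 8 * k * d0^3 = 8 * 4.851 * 8^3 = 19869.696
Step 2: Compute denominator: 27 * eps0 * A = 27 * 8.854e-6 * 17892 = 4.277226
Step 3: Vpi = sqrt(19869.696 / 4.277226)
Vpi = 68.16 V


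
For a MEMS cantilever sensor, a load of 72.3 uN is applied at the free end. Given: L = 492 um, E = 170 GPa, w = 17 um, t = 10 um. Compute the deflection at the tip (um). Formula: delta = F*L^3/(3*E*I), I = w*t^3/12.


Step 1: Calculate the second moment of area.
I = w * t^3 / 12 = 17 * 10^3 / 12 = 1416.6667 um^4
Step 2: Convert E to consistent units (1 GPa = 1000 uN/um^2).
E = 170 GPa = 170000 uN/um^2
Step 3: Calculate tip deflection.
delta = F * L^3 / (3 * E * I)
delta = 72.3 * 492^3 / (3 * 170000 * 1416.6667)
delta = 11.9178 um


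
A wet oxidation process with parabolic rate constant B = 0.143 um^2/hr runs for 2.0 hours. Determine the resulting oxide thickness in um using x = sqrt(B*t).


Step 1: Compute B*t = 0.143 * 2.0 = 0.286
Step 2: x = sqrt(0.286)
x = 0.535 um


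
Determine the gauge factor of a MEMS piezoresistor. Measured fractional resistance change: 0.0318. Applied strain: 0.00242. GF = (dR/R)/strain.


Step 1: Identify values.
dR/R = 0.0318, strain = 0.00242
Step 2: GF = (dR/R) / strain = 0.0318 / 0.00242
GF = 13.1


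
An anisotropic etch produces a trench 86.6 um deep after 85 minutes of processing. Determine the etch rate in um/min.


Step 1: Etch rate = depth / time
Step 2: rate = 86.6 / 85
rate = 1.019 um/min


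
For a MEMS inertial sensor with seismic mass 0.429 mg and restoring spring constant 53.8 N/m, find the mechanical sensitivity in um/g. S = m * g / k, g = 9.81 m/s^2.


Step 1: Convert mass: m = 0.429 mg = 4.29e-07 kg
Step 2: S = m * g / k = 4.29e-07 * 9.81 / 53.8
Step 3: S = 7.82e-08 m/g
Step 4: Convert to um/g: S = 0.078 um/g


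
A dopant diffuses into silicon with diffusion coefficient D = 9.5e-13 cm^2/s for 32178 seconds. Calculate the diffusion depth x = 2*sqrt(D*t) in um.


Step 1: Compute D*t = 9.5e-13 * 32178 = 3.05691e-08 cm^2
Step 2: sqrt(D*t) = 1.7484e-04 cm
Step 3: x = 2 * 1.7484e-04 cm = 3.4968e-04 cm
Step 4: Convert to um (1 cm = 1e4 um): x = 3.497 um


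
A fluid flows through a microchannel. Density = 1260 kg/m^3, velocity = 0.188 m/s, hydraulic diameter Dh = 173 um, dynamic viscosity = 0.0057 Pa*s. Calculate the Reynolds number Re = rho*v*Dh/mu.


Step 1: Convert Dh to meters: Dh = 173e-6 m
Step 2: Re = rho * v * Dh / mu
Re = 1260 * 0.188 * 173e-6 / 0.0057
Re = 7.19


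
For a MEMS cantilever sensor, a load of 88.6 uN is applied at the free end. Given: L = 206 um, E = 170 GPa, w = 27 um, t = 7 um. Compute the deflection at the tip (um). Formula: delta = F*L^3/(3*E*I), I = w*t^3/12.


Step 1: Calculate the second moment of area.
I = w * t^3 / 12 = 27 * 7^3 / 12 = 771.75 um^4
Step 2: Convert E to consistent units (1 GPa = 1000 uN/um^2).
E = 170 GPa = 170000 uN/um^2
Step 3: Calculate tip deflection.
delta = F * L^3 / (3 * E * I)
delta = 88.6 * 206^3 / (3 * 170000 * 771.75)
delta = 1.9678 um


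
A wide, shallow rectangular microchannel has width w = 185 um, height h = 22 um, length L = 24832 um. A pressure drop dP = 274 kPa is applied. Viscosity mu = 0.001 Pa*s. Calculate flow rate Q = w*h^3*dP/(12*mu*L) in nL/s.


Step 1: Convert all dimensions to SI (meters).
w = 185e-6 m, h = 22e-6 m, L = 24832e-6 m, dP = 274e3 Pa
Step 2: Q = w * h^3 * dP / (12 * mu * L)
Q = 185e-6 * (22e-6)^3 * 274e3 / (12 * 0.001 * 24832e-6) = 1.8113292e-09 m^3/s
Step 3: Convert Q from m^3/s to nL/s (1 m^3 = 1e12 nL, so multiply by 1e12).
Q = 1811.329 nL/s


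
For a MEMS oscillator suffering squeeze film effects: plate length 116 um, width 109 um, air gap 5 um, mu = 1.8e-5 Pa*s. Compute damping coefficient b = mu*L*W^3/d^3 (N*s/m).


Step 1: Convert to SI.
L = 116e-6 m, W = 109e-6 m, d = 5e-6 m
Step 2: W^3 = (109e-6)^3 = 1.30e-12 m^3
Step 3: d^3 = (5e-6)^3 = 1.25e-16 m^3
Step 4: b = 1.8e-5 * 116e-6 * 1.30e-12 / 1.25e-16
b = 2.16e-05 N*s/m


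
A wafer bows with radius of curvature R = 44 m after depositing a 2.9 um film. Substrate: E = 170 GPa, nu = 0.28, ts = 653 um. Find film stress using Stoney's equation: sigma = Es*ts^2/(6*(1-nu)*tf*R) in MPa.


Step 1: Compute numerator: Es * ts^2 = 170 * 653^2 = 72489530 (GPa*um^2)
Step 2: Compute denominator (R in um): 6*(1-nu)*tf*R = 6*0.72*2.9*44e6 = 551232000.0 (um^2)
Step 3: sigma (GPa) = 72489530 / 551232000.0 = 1.31505e-01 GPa
Step 4: Convert to MPa (x1000): sigma = 131.5 MPa


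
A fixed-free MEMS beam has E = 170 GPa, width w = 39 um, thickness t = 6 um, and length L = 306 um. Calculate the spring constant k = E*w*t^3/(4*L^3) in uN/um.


Step 1: Convert E to consistent units (1 GPa = 1000 uN/um^2).
E = 170 GPa = 170000 uN/um^2
Step 2: Compute t^3 = 6^3 = 216
Step 3: Compute L^3 = 306^3 = 28652616
Step 4: k = 170000 * 39 * 216 / (4 * 28652616)
k = 12.4952 uN/um


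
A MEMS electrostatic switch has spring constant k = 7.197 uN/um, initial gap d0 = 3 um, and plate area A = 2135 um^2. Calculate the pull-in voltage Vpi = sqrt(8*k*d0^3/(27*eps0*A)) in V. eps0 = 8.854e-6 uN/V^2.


Step 1: Compute numerator: 8 * k * d0^3 = 8 * 7.197 * 3^3 = 1554.552
Step 2: Compute denominator: 27 * eps0 * A = 27 * 8.854e-6 * 2135 = 0.510389
Step 3: Vpi = sqrt(1554.552 / 0.510389)
Vpi = 55.19 V


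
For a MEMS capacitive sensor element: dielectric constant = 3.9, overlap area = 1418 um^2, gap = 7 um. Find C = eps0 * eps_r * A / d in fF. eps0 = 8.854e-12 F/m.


Step 1: Convert area to m^2: A = 1418e-12 m^2
Step 2: Convert gap to m: d = 7e-6 m
Step 3: C = eps0 * eps_r * A / d
C = 8.854e-12 * 3.9 * 1418e-12 / 7e-6
Step 4: Convert to fF (multiply by 1e15).
C = 6.99 fF


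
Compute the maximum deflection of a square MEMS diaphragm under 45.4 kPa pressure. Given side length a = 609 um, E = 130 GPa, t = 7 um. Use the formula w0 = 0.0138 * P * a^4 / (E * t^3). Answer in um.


Step 1: Convert pressure to compatible units (E is in GPa, so P in GPa).
P = 45.4 kPa = 45.4e-6 GPa
Step 2: Compute numerator: 0.0138 * P * a^4.
a^4 = 609^4 = 137552716161
numerator = 0.0138 * 45.4e-6 * 137552716161 = 8.617953e+04
Step 3: Compute denominator: E * t^3 = 130 * 7^3 = 44590
Step 4: w0 = numerator / denominator = 8.617953e+04 / 44590 = 1.9327 um


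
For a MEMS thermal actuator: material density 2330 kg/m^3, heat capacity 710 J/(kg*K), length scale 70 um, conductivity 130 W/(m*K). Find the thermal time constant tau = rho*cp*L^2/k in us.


Step 1: Convert L to m: L = 70e-6 m
Step 2: L^2 = (70e-6)^2 = 4.9e-09 m^2
Step 3: tau = 2330 * 710 * 4.9e-09 / 130 = 6.235438e-05 s
Step 4: Convert to microseconds (multiply by 1e6).
tau = 62.354 us


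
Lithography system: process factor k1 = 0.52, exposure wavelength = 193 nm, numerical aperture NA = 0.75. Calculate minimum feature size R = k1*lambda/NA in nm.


Step 1: Identify values: k1 = 0.52, lambda = 193 nm, NA = 0.75
Step 2: R = k1 * lambda / NA
R = 0.52 * 193 / 0.75
R = 133.8 nm


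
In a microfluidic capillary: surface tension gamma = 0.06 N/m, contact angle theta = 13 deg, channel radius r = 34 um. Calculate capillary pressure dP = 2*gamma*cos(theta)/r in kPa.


Step 1: cos(13 deg) = 0.9744
Step 2: Convert r to m: r = 34e-6 m
Step 3: dP = 2 * 0.06 * 0.9744 / 34e-6 = 3439.1 Pa
Step 4: Convert Pa to kPa (divide by 1000).
dP = 3.44 kPa


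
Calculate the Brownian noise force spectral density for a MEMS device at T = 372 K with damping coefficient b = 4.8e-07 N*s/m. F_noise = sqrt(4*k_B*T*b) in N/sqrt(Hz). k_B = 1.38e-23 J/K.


Step 1: Compute 4 * k_B * T * b
= 4 * 1.38e-23 * 372 * 4.8e-07
= 9.8565e-27 N^2/Hz
Step 2: F_noise = sqrt(9.8565e-27)
F_noise = 9.93e-14 N/sqrt(Hz)


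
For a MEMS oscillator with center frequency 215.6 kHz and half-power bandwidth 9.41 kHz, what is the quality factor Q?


Step 1: Q = f0 / bandwidth
Step 2: Q = 215.6 / 9.41
Q = 22.9


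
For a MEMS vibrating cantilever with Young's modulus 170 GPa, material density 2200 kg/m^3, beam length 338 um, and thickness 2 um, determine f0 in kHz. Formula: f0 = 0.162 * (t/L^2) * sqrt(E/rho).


Step 1: Convert units to SI.
t_SI = 2e-6 m, L_SI = 338e-6 m
Step 2: Calculate sqrt(E/rho).
sqrt(170e9 / 2200) = 8790.49 m/s
Step 3: Compute f0.
f0 = 0.162 * 2e-6 / (338e-6)^2 * 8790.49 = 24930.1 Hz = 24.93 kHz


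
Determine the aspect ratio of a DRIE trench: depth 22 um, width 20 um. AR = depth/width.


Step 1: AR = depth / width
Step 2: AR = 22 / 20
AR = 1.1


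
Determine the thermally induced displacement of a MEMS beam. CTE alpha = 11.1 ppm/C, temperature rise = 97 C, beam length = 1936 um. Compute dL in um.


Step 1: Convert CTE: alpha = 11.1 ppm/C = 11.1e-6 /C
Step 2: dL = 11.1e-6 * 97 * 1936
dL = 2.0845 um


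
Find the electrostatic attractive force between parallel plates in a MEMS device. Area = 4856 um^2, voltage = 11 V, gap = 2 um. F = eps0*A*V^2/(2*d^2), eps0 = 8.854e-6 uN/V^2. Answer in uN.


Step 1: Identify parameters.
eps0 = 8.854e-6 uN/V^2, A = 4856 um^2, V = 11 V, d = 2 um
Step 2: Compute V^2 = 11^2 = 121
Step 3: Compute d^2 = 2^2 = 4
Step 4: F = 0.5 * 8.854e-6 * 4856 * 121 / 4
F = 0.65 uN


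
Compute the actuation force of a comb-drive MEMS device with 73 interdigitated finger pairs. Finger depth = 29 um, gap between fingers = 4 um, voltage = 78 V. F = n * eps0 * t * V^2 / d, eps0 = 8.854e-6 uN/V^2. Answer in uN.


Step 1: Parameters: n=73, eps0=8.854e-6 uN/V^2, t=29 um, V=78 V, d=4 um
Step 2: V^2 = 6084
Step 3: F = 73 * 8.854e-6 * 29 * 6084 / 4
F = 28.509 uN


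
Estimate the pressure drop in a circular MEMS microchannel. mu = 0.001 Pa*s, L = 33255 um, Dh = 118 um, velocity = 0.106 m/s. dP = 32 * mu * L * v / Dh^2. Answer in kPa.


Step 1: Convert to SI: L = 33255e-6 m, Dh = 118e-6 m
Step 2: dP = 32 * 0.001 * 33255e-6 * 0.106 / (118e-6)^2
Step 3: dP = 8101.19 Pa
Step 4: Convert to kPa: dP = 8.1 kPa


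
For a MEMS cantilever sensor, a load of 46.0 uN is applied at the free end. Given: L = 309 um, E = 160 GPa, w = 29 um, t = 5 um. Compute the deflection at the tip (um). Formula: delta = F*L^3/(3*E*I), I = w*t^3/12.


Step 1: Calculate the second moment of area.
I = w * t^3 / 12 = 29 * 5^3 / 12 = 302.0833 um^4
Step 2: Convert E to consistent units (1 GPa = 1000 uN/um^2).
E = 160 GPa = 160000 uN/um^2
Step 3: Calculate tip deflection.
delta = F * L^3 / (3 * E * I)
delta = 46.0 * 309^3 / (3 * 160000 * 302.0833)
delta = 9.3598 um


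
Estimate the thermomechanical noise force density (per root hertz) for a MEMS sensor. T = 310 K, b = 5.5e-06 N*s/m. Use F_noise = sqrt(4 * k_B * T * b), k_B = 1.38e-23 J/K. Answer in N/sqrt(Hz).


Step 1: Compute 4 * k_B * T * b
= 4 * 1.38e-23 * 310 * 5.5e-06
= 9.4116e-26 N^2/Hz
Step 2: F_noise = sqrt(9.4116e-26)
F_noise = 3.07e-13 N/sqrt(Hz)


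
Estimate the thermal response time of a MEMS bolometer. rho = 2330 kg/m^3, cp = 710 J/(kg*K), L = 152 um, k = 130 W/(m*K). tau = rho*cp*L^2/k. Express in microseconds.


Step 1: Convert L to m: L = 152e-6 m
Step 2: L^2 = (152e-6)^2 = 2.3104e-08 m^2
Step 3: tau = 2330 * 710 * 2.3104e-08 / 130 = 2.9400729e-04 s
Step 4: Convert to microseconds (multiply by 1e6).
tau = 294.007 us


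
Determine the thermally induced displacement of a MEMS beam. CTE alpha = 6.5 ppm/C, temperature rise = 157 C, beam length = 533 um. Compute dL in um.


Step 1: Convert CTE: alpha = 6.5 ppm/C = 6.5e-6 /C
Step 2: dL = 6.5e-6 * 157 * 533
dL = 0.5439 um


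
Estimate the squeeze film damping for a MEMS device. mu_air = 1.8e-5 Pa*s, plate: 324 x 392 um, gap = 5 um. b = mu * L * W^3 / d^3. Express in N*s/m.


Step 1: Convert to SI.
L = 324e-6 m, W = 392e-6 m, d = 5e-6 m
Step 2: W^3 = (392e-6)^3 = 6.02e-11 m^3
Step 3: d^3 = (5e-6)^3 = 1.25e-16 m^3
Step 4: b = 1.8e-5 * 324e-6 * 6.02e-11 / 1.25e-16
b = 2.81e-03 N*s/m


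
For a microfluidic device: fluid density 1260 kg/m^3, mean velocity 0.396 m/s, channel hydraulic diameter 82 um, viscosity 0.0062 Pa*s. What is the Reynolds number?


Step 1: Convert Dh to meters: Dh = 82e-6 m
Step 2: Re = rho * v * Dh / mu
Re = 1260 * 0.396 * 82e-6 / 0.0062
Re = 6.599


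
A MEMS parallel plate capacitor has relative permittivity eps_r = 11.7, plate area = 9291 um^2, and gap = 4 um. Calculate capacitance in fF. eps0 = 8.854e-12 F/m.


Step 1: Convert area to m^2: A = 9291e-12 m^2
Step 2: Convert gap to m: d = 4e-6 m
Step 3: C = eps0 * eps_r * A / d
C = 8.854e-12 * 11.7 * 9291e-12 / 4e-6
Step 4: Convert to fF (multiply by 1e15).
C = 240.62 fF


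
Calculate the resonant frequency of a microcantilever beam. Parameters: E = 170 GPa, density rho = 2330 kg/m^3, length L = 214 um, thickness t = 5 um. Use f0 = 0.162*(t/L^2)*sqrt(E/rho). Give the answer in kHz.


Step 1: Convert units to SI.
t_SI = 5e-6 m, L_SI = 214e-6 m
Step 2: Calculate sqrt(E/rho).
sqrt(170e9 / 2330) = 8541.74 m/s
Step 3: Compute f0.
f0 = 0.162 * 5e-6 / (214e-6)^2 * 8541.74 = 151078.9 Hz = 151.08 kHz


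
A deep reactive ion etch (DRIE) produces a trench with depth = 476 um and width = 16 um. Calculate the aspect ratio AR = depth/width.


Step 1: AR = depth / width
Step 2: AR = 476 / 16
AR = 29.8


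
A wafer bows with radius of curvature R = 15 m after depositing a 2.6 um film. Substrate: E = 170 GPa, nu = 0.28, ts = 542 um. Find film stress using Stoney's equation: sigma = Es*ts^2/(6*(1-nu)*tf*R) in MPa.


Step 1: Compute numerator: Es * ts^2 = 170 * 542^2 = 49939880 (GPa*um^2)
Step 2: Compute denominator (R in um): 6*(1-nu)*tf*R = 6*0.72*2.6*15e6 = 168480000.0 (um^2)
Step 3: sigma (GPa) = 49939880 / 168480000.0 = 2.96414e-01 GPa
Step 4: Convert to MPa (x1000): sigma = 296.4 MPa


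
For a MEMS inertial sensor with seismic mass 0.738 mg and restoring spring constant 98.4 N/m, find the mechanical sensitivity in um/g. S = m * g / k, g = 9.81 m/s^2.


Step 1: Convert mass: m = 0.738 mg = 7.38e-07 kg
Step 2: S = m * g / k = 7.38e-07 * 9.81 / 98.4
Step 3: S = 7.36e-08 m/g
Step 4: Convert to um/g: S = 0.074 um/g


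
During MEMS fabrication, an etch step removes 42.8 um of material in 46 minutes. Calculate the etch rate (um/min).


Step 1: Etch rate = depth / time
Step 2: rate = 42.8 / 46
rate = 0.93 um/min


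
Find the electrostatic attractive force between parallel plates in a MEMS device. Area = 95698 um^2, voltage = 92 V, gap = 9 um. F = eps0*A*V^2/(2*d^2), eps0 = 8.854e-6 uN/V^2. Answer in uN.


Step 1: Identify parameters.
eps0 = 8.854e-6 uN/V^2, A = 95698 um^2, V = 92 V, d = 9 um
Step 2: Compute V^2 = 92^2 = 8464
Step 3: Compute d^2 = 9^2 = 81
Step 4: F = 0.5 * 8.854e-6 * 95698 * 8464 / 81
F = 44.269 uN


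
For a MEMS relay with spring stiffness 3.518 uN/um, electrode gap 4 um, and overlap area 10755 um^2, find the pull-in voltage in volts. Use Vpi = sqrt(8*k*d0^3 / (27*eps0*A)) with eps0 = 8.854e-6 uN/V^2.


Step 1: Compute numerator: 8 * k * d0^3 = 8 * 3.518 * 4^3 = 1801.216
Step 2: Compute denominator: 27 * eps0 * A = 27 * 8.854e-6 * 10755 = 2.571069
Step 3: Vpi = sqrt(1801.216 / 2.571069)
Vpi = 26.47 V


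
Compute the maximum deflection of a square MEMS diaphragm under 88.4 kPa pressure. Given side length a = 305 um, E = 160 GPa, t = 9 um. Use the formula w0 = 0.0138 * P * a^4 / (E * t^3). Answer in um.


Step 1: Convert pressure to compatible units (E is in GPa, so P in GPa).
P = 88.4 kPa = 88.4e-6 GPa
Step 2: Compute numerator: 0.0138 * P * a^4.
a^4 = 305^4 = 8653650625
numerator = 0.0138 * 88.4e-6 * 8653650625 = 1.0557e+04
Step 3: Compute denominator: E * t^3 = 160 * 9^3 = 116640
Step 4: w0 = numerator / denominator = 1.0557e+04 / 116640 = 0.0905 um


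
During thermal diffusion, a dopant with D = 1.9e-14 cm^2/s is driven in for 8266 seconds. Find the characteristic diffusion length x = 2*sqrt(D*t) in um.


Step 1: Compute D*t = 1.9e-14 * 8266 = 1.57054e-10 cm^2
Step 2: sqrt(D*t) = 1.2532e-05 cm
Step 3: x = 2 * 1.2532e-05 cm = 2.5064e-05 cm
Step 4: Convert to um (1 cm = 1e4 um): x = 0.251 um


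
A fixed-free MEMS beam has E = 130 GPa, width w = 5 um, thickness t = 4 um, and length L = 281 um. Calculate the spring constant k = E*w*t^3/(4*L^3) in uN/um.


Step 1: Convert E to consistent units (1 GPa = 1000 uN/um^2).
E = 130 GPa = 130000 uN/um^2
Step 2: Compute t^3 = 4^3 = 64
Step 3: Compute L^3 = 281^3 = 22188041
Step 4: k = 130000 * 5 * 64 / (4 * 22188041)
k = 0.4687 uN/um


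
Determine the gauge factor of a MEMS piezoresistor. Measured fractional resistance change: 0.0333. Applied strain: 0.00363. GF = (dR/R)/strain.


Step 1: Identify values.
dR/R = 0.0333, strain = 0.00363
Step 2: GF = (dR/R) / strain = 0.0333 / 0.00363
GF = 9.2


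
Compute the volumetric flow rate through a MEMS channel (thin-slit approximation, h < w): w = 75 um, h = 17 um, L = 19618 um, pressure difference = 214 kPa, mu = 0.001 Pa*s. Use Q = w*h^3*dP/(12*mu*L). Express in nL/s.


Step 1: Convert all dimensions to SI (meters).
w = 75e-6 m, h = 17e-6 m, L = 19618e-6 m, dP = 214e3 Pa
Step 2: Q = w * h^3 * dP / (12 * mu * L)
Q = 75e-6 * (17e-6)^3 * 214e3 / (12 * 0.001 * 19618e-6) = 3.3495451e-10 m^3/s
Step 3: Convert Q from m^3/s to nL/s (1 m^3 = 1e12 nL, so multiply by 1e12).
Q = 334.955 nL/s


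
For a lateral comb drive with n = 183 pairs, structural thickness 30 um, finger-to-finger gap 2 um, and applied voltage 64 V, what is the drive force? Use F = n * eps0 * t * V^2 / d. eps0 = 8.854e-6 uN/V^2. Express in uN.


Step 1: Parameters: n=183, eps0=8.854e-6 uN/V^2, t=30 um, V=64 V, d=2 um
Step 2: V^2 = 4096
Step 3: F = 183 * 8.854e-6 * 30 * 4096 / 2
F = 99.55 uN


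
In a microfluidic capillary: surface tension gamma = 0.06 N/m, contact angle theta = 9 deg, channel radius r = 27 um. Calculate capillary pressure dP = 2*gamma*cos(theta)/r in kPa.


Step 1: cos(9 deg) = 0.9877
Step 2: Convert r to m: r = 27e-6 m
Step 3: dP = 2 * 0.06 * 0.9877 / 27e-6 = 4389.8 Pa
Step 4: Convert Pa to kPa (divide by 1000).
dP = 4.39 kPa


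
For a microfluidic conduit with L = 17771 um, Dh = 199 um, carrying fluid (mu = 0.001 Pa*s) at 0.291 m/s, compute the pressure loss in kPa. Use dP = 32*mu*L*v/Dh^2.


Step 1: Convert to SI: L = 17771e-6 m, Dh = 199e-6 m
Step 2: dP = 32 * 0.001 * 17771e-6 * 0.291 / (199e-6)^2
Step 3: dP = 4178.77 Pa
Step 4: Convert to kPa: dP = 4.18 kPa


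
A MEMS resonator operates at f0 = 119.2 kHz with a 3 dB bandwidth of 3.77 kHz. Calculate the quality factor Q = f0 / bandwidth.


Step 1: Q = f0 / bandwidth
Step 2: Q = 119.2 / 3.77
Q = 31.6


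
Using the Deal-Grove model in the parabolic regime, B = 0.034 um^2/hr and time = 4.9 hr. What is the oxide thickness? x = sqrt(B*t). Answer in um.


Step 1: Compute B*t = 0.034 * 4.9 = 0.1666
Step 2: x = sqrt(0.1666)
x = 0.408 um


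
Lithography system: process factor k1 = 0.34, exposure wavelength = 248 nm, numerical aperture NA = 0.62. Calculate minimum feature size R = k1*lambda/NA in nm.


Step 1: Identify values: k1 = 0.34, lambda = 248 nm, NA = 0.62
Step 2: R = k1 * lambda / NA
R = 0.34 * 248 / 0.62
R = 136.0 nm


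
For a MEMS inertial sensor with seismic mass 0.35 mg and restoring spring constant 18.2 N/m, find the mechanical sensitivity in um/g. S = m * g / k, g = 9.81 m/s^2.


Step 1: Convert mass: m = 0.35 mg = 3.50e-07 kg
Step 2: S = m * g / k = 3.50e-07 * 9.81 / 18.2
Step 3: S = 1.89e-07 m/g
Step 4: Convert to um/g: S = 0.189 um/g


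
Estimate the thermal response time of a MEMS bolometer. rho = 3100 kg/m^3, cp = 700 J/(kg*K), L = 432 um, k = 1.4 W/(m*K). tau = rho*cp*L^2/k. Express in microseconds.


Step 1: Convert L to m: L = 432e-6 m
Step 2: L^2 = (432e-6)^2 = 1.86624e-07 m^2
Step 3: tau = 3100 * 700 * 1.86624e-07 / 1.4 = 2.892672e-01 s
Step 4: Convert to microseconds (multiply by 1e6).
tau = 289267.2 us


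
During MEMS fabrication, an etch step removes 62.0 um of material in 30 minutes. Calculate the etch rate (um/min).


Step 1: Etch rate = depth / time
Step 2: rate = 62.0 / 30
rate = 2.067 um/min


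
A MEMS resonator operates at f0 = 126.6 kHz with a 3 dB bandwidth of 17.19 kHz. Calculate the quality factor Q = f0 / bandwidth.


Step 1: Q = f0 / bandwidth
Step 2: Q = 126.6 / 17.19
Q = 7.4


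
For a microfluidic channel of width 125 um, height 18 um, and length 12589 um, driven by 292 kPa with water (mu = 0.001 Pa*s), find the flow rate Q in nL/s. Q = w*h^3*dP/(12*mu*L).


Step 1: Convert all dimensions to SI (meters).
w = 125e-6 m, h = 18e-6 m, L = 12589e-6 m, dP = 292e3 Pa
Step 2: Q = w * h^3 * dP / (12 * mu * L)
Q = 125e-6 * (18e-6)^3 * 292e3 / (12 * 0.001 * 12589e-6) = 1.4090873e-09 m^3/s
Step 3: Convert Q from m^3/s to nL/s (1 m^3 = 1e12 nL, so multiply by 1e12).
Q = 1409.087 nL/s


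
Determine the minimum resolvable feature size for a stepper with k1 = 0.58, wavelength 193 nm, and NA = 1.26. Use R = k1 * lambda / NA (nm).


Step 1: Identify values: k1 = 0.58, lambda = 193 nm, NA = 1.26
Step 2: R = k1 * lambda / NA
R = 0.58 * 193 / 1.26
R = 88.8 nm


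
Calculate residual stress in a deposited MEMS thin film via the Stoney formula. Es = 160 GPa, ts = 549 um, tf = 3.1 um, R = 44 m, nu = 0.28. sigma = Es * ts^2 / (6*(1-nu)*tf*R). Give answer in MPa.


Step 1: Compute numerator: Es * ts^2 = 160 * 549^2 = 48224160 (GPa*um^2)
Step 2: Compute denominator (R in um): 6*(1-nu)*tf*R = 6*0.72*3.1*44e6 = 589248000.0 (um^2)
Step 3: sigma (GPa) = 48224160 / 589248000.0 = 8.184e-02 GPa
Step 4: Convert to MPa (x1000): sigma = 81.8 MPa


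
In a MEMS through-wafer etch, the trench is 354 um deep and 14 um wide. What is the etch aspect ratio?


Step 1: AR = depth / width
Step 2: AR = 354 / 14
AR = 25.3


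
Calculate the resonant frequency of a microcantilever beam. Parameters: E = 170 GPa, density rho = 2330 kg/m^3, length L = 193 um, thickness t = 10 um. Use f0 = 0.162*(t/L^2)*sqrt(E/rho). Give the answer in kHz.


Step 1: Convert units to SI.
t_SI = 10e-6 m, L_SI = 193e-6 m
Step 2: Calculate sqrt(E/rho).
sqrt(170e9 / 2330) = 8541.74 m/s
Step 3: Compute f0.
f0 = 0.162 * 10e-6 / (193e-6)^2 * 8541.74 = 371489.7 Hz = 371.49 kHz


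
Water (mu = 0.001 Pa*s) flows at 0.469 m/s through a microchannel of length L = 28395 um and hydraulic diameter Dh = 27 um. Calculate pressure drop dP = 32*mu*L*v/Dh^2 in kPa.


Step 1: Convert to SI: L = 28395e-6 m, Dh = 27e-6 m
Step 2: dP = 32 * 0.001 * 28395e-6 * 0.469 / (27e-6)^2
Step 3: dP = 584570.86 Pa
Step 4: Convert to kPa: dP = 584.57 kPa


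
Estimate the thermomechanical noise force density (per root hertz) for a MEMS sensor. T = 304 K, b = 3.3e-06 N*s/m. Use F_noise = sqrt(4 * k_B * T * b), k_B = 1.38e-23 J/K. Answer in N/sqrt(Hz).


Step 1: Compute 4 * k_B * T * b
= 4 * 1.38e-23 * 304 * 3.3e-06
= 5.5377e-26 N^2/Hz
Step 2: F_noise = sqrt(5.5377e-26)
F_noise = 2.35e-13 N/sqrt(Hz)


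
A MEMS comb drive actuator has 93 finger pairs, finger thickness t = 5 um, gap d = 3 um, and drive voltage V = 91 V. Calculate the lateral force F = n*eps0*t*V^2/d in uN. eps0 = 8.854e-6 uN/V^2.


Step 1: Parameters: n=93, eps0=8.854e-6 uN/V^2, t=5 um, V=91 V, d=3 um
Step 2: V^2 = 8281
Step 3: F = 93 * 8.854e-6 * 5 * 8281 / 3
F = 11.365 uN


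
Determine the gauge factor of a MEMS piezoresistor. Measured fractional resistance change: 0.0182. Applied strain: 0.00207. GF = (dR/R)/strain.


Step 1: Identify values.
dR/R = 0.0182, strain = 0.00207
Step 2: GF = (dR/R) / strain = 0.0182 / 0.00207
GF = 8.8


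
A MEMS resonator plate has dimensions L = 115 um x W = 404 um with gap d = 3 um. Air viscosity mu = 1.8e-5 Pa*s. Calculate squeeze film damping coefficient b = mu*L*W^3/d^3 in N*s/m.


Step 1: Convert to SI.
L = 115e-6 m, W = 404e-6 m, d = 3e-6 m
Step 2: W^3 = (404e-6)^3 = 6.59e-11 m^3
Step 3: d^3 = (3e-6)^3 = 2.70e-17 m^3
Step 4: b = 1.8e-5 * 115e-6 * 6.59e-11 / 2.70e-17
b = 5.06e-03 N*s/m


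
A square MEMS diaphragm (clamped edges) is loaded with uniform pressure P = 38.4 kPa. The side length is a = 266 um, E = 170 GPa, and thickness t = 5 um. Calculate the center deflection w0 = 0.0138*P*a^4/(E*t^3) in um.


Step 1: Convert pressure to compatible units (E is in GPa, so P in GPa).
P = 38.4 kPa = 38.4e-6 GPa
Step 2: Compute numerator: 0.0138 * P * a^4.
a^4 = 266^4 = 5006411536
numerator = 0.0138 * 38.4e-6 * 5006411536 = 2.653e+03
Step 3: Compute denominator: E * t^3 = 170 * 5^3 = 21250
Step 4: w0 = numerator / denominator = 2.653e+03 / 21250 = 0.1248 um


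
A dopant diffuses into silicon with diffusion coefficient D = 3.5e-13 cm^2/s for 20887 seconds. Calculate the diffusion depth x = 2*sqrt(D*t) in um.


Step 1: Compute D*t = 3.5e-13 * 20887 = 7.31045e-09 cm^2
Step 2: sqrt(D*t) = 8.5501e-05 cm
Step 3: x = 2 * 8.5501e-05 cm = 1.71002e-04 cm
Step 4: Convert to um (1 cm = 1e4 um): x = 1.71 um


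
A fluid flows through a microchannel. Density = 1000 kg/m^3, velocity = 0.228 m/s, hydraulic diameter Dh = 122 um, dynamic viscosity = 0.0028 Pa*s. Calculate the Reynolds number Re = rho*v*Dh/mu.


Step 1: Convert Dh to meters: Dh = 122e-6 m
Step 2: Re = rho * v * Dh / mu
Re = 1000 * 0.228 * 122e-6 / 0.0028
Re = 9.934


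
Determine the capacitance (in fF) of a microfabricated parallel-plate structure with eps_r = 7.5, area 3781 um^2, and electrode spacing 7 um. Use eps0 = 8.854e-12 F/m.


Step 1: Convert area to m^2: A = 3781e-12 m^2
Step 2: Convert gap to m: d = 7e-6 m
Step 3: C = eps0 * eps_r * A / d
C = 8.854e-12 * 7.5 * 3781e-12 / 7e-6
Step 4: Convert to fF (multiply by 1e15).
C = 35.87 fF


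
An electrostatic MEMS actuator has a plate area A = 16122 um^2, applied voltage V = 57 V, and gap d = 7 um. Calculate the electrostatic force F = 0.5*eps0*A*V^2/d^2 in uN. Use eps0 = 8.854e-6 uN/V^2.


Step 1: Identify parameters.
eps0 = 8.854e-6 uN/V^2, A = 16122 um^2, V = 57 V, d = 7 um
Step 2: Compute V^2 = 57^2 = 3249
Step 3: Compute d^2 = 7^2 = 49
Step 4: F = 0.5 * 8.854e-6 * 16122 * 3249 / 49
F = 4.732 uN


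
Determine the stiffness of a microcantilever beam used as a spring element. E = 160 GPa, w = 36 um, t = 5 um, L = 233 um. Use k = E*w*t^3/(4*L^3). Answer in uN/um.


Step 1: Convert E to consistent units (1 GPa = 1000 uN/um^2).
E = 160 GPa = 160000 uN/um^2
Step 2: Compute t^3 = 5^3 = 125
Step 3: Compute L^3 = 233^3 = 12649337
Step 4: k = 160000 * 36 * 125 / (4 * 12649337)
k = 14.23 uN/um


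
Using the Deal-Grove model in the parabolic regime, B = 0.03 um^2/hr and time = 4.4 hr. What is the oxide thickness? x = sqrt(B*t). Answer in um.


Step 1: Compute B*t = 0.03 * 4.4 = 0.132
Step 2: x = sqrt(0.132)
x = 0.363 um


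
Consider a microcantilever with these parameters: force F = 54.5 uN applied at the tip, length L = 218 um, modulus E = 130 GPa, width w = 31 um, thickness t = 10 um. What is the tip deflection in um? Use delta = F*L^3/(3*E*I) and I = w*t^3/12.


Step 1: Calculate the second moment of area.
I = w * t^3 / 12 = 31 * 10^3 / 12 = 2583.3333 um^4
Step 2: Convert E to consistent units (1 GPa = 1000 uN/um^2).
E = 130 GPa = 130000 uN/um^2
Step 3: Calculate tip deflection.
delta = F * L^3 / (3 * E * I)
delta = 54.5 * 218^3 / (3 * 130000 * 2583.3333)
delta = 0.5604 um


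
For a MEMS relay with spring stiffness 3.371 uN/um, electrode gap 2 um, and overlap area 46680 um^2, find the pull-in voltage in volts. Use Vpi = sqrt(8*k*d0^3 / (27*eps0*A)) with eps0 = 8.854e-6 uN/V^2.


Step 1: Compute numerator: 8 * k * d0^3 = 8 * 3.371 * 2^3 = 215.744
Step 2: Compute denominator: 27 * eps0 * A = 27 * 8.854e-6 * 46680 = 11.159227
Step 3: Vpi = sqrt(215.744 / 11.159227)
Vpi = 4.4 V


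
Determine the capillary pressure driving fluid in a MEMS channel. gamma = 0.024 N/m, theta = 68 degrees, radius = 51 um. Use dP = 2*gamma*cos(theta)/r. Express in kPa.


Step 1: cos(68 deg) = 0.3746
Step 2: Convert r to m: r = 51e-6 m
Step 3: dP = 2 * 0.024 * 0.3746 / 51e-6 = 352.6 Pa
Step 4: Convert Pa to kPa (divide by 1000).
dP = 0.35 kPa


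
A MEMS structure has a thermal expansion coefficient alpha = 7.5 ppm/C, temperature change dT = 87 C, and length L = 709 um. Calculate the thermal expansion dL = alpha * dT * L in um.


Step 1: Convert CTE: alpha = 7.5 ppm/C = 7.5e-6 /C
Step 2: dL = 7.5e-6 * 87 * 709
dL = 0.4626 um


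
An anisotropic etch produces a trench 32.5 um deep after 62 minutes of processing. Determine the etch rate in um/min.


Step 1: Etch rate = depth / time
Step 2: rate = 32.5 / 62
rate = 0.524 um/min


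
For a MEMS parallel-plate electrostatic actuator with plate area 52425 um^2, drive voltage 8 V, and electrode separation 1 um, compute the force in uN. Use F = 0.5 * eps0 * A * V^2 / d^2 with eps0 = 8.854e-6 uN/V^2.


Step 1: Identify parameters.
eps0 = 8.854e-6 uN/V^2, A = 52425 um^2, V = 8 V, d = 1 um
Step 2: Compute V^2 = 8^2 = 64
Step 3: Compute d^2 = 1^2 = 1
Step 4: F = 0.5 * 8.854e-6 * 52425 * 64 / 1
F = 14.853 uN


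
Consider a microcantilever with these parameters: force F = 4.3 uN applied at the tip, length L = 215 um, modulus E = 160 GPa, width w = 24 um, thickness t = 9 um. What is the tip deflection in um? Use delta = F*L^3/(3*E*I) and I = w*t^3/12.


Step 1: Calculate the second moment of area.
I = w * t^3 / 12 = 24 * 9^3 / 12 = 1458.0 um^4
Step 2: Convert E to consistent units (1 GPa = 1000 uN/um^2).
E = 160 GPa = 160000 uN/um^2
Step 3: Calculate tip deflection.
delta = F * L^3 / (3 * E * I)
delta = 4.3 * 215^3 / (3 * 160000 * 1458.0)
delta = 0.0611 um


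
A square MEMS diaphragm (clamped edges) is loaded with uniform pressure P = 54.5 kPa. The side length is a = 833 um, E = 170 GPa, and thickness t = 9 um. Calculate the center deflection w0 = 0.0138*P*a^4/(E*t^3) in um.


Step 1: Convert pressure to compatible units (E is in GPa, so P in GPa).
P = 54.5 kPa = 54.5e-6 GPa
Step 2: Compute numerator: 0.0138 * P * a^4.
a^4 = 833^4 = 481481944321
numerator = 0.0138 * 54.5e-6 * 481481944321 = 3.62123e+05
Step 3: Compute denominator: E * t^3 = 170 * 9^3 = 123930
Step 4: w0 = numerator / denominator = 3.62123e+05 / 123930 = 2.922 um


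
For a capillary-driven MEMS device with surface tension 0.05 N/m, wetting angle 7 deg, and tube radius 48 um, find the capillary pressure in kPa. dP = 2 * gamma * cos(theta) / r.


Step 1: cos(7 deg) = 0.9925
Step 2: Convert r to m: r = 48e-6 m
Step 3: dP = 2 * 0.05 * 0.9925 / 48e-6 = 2067.7 Pa
Step 4: Convert Pa to kPa (divide by 1000).
dP = 2.07 kPa


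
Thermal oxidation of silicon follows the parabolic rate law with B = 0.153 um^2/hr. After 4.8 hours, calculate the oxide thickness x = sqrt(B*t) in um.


Step 1: Compute B*t = 0.153 * 4.8 = 0.7344
Step 2: x = sqrt(0.7344)
x = 0.857 um


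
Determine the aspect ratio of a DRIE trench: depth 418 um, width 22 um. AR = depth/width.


Step 1: AR = depth / width
Step 2: AR = 418 / 22
AR = 19.0


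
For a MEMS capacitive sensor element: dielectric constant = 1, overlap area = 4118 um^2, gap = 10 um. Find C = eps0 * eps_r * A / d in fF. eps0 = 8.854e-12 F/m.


Step 1: Convert area to m^2: A = 4118e-12 m^2
Step 2: Convert gap to m: d = 10e-6 m
Step 3: C = eps0 * eps_r * A / d
C = 8.854e-12 * 1 * 4118e-12 / 10e-6
Step 4: Convert to fF (multiply by 1e15).
C = 3.65 fF


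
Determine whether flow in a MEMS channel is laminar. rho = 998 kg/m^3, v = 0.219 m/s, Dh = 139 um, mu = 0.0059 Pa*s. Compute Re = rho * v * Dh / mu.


Step 1: Convert Dh to meters: Dh = 139e-6 m
Step 2: Re = rho * v * Dh / mu
Re = 998 * 0.219 * 139e-6 / 0.0059
Re = 5.149
Since Re = 5.149 is below ~2300, the flow is laminar.
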